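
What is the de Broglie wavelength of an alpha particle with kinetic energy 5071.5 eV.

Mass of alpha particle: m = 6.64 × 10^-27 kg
2.02 × 10^-13 m

Using λ = h/√(2mKE):

First convert KE to Joules: KE = 5071.5 eV = 8.125 × 10^-16 J

λ = h/√(2mKE)
λ = (6.626 × 10^-34 J·s) / √(2 × 6.64 × 10^-27 kg × 8.125 × 10^-16 J)
λ = 2.02 × 10^-13 m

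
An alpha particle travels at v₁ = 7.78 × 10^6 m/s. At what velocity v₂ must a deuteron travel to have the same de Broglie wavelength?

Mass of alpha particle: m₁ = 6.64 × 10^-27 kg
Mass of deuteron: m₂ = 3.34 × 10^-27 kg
v₂ = 1.55 × 10^7 m/s

For equal de Broglie wavelengths: λ₁ = λ₂

h/(m₁v₁) = h/(m₂v₂)
m₁v₁ = m₂v₂
v₂ = v₁ · (m₁/m₂)

v₂ = 7.78 × 10^6 m/s × (6.64 × 10^-27 kg / 3.34 × 10^-27 kg)
v₂ = 1.55 × 10^7 m/s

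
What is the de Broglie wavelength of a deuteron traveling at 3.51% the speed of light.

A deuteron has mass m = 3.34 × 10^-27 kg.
1.89 × 10^-14 m

Using the de Broglie relation λ = h/(mv):

v = 3.51% × c = 1.052 × 10^7 m/s

λ = h/(mv)
λ = (6.626 × 10^-34 J·s) / (3.34 × 10^-27 kg × 1.052 × 10^7 m/s)
λ = 1.89 × 10^-14 m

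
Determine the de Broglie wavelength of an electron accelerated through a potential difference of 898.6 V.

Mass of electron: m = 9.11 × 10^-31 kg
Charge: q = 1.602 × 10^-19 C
4.09 × 10^-11 m

When a particle is accelerated through voltage V, it gains kinetic energy KE = qV.

The de Broglie wavelength is then λ = h/√(2mqV):

λ = h/√(2mqV)
λ = (6.626 × 10^-34 J·s) / √(2 × 9.11 × 10^-31 kg × 1.602 × 10^-19 C × 898.6 V)
λ = 4.09 × 10^-11 m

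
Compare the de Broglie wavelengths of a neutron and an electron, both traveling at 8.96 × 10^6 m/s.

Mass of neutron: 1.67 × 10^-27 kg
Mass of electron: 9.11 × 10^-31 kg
The electron has the longer wavelength.

Using λ = h/(mv), since both particles have the same velocity, the wavelength depends only on mass.

For neutron: λ₁ = h/(m₁v) = 4.43 × 10^-14 m
For electron: λ₂ = h/(m₂v) = 8.12 × 10^-11 m

Since λ ∝ 1/m at constant velocity, the lighter particle has the longer wavelength.

The electron has the longer de Broglie wavelength.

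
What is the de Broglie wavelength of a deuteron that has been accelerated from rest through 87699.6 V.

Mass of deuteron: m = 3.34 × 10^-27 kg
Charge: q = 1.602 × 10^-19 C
6.84 × 10^-14 m

When a particle is accelerated through voltage V, it gains kinetic energy KE = qV.

The de Broglie wavelength is then λ = h/√(2mqV):

λ = h/√(2mqV)
λ = (6.626 × 10^-34 J·s) / √(2 × 3.34 × 10^-27 kg × 1.602 × 10^-19 C × 87699.6 V)
λ = 6.84 × 10^-14 m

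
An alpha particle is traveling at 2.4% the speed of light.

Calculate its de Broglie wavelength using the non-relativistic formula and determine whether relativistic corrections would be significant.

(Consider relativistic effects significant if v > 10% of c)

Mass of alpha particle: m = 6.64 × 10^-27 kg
No, relativistic corrections are not needed.

Using the non-relativistic de Broglie formula λ = h/(mv):

v = 2.4% × c = 7.195 × 10^6 m/s

λ = h/(mv)
λ = (6.626 × 10^-34 J·s) / (6.64 × 10^-27 kg × 7.195 × 10^6 m/s)
λ = 1.39 × 10^-14 m

Since v = 2.4% of c < 10% of c, relativistic corrections are NOT significant and this non-relativistic result is a good approximation.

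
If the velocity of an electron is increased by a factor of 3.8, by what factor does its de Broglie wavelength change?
The wavelength decreases by a factor of 3.8.

From λ = h/(mv), the wavelength is inversely proportional to velocity:

λ ∝ 1/v

If v → 3.8v, then λ → λ/3.8

When velocity is increased by a factor of 3.8, the wavelength decreases by a factor of 3.8.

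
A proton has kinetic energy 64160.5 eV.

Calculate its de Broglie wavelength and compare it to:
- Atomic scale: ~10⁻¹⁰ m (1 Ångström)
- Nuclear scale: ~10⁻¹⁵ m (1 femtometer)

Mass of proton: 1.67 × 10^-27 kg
λ = 1.13 × 10^-13 m, which is between nuclear and atomic scales.

Using λ = h/√(2mKE):

KE = 64160.5 eV = 1.028 × 10^-14 J

λ = h/√(2mKE)
λ = (6.626 × 10^-34 J·s) / √(2 × 1.67 × 10^-27 kg × 1.028 × 10^-14 J)
λ = 1.13 × 10^-13 m

Comparison:
- Atomic scale (10⁻¹⁰ m): λ is 0.0011× this size
- Nuclear scale (10⁻¹⁵ m): λ is 1.1e+02× this size

The wavelength is between nuclear and atomic scales.

This wavelength is appropriate for probing atomic structure but too large for nuclear physics experiments.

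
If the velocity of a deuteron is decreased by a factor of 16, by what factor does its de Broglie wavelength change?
The wavelength increases by a factor of 16.

From λ = h/(mv), the wavelength is inversely proportional to velocity:

λ ∝ 1/v

If v → v/16, then λ → 16λ

When velocity is decreased by a factor of 16, the wavelength increases by a factor of 16.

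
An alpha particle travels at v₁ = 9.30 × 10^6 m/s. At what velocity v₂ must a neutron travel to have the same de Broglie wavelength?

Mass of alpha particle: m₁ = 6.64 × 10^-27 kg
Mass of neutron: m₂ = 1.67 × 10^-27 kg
v₂ = 3.70 × 10^7 m/s

For equal de Broglie wavelengths: λ₁ = λ₂

h/(m₁v₁) = h/(m₂v₂)
m₁v₁ = m₂v₂
v₂ = v₁ · (m₁/m₂)

v₂ = 9.30 × 10^6 m/s × (6.64 × 10^-27 kg / 1.67 × 10^-27 kg)
v₂ = 3.70 × 10^7 m/s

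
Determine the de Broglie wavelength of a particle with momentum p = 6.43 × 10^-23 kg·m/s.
1.03 × 10^-11 m

Using the de Broglie relation λ = h/p:

λ = h/p
λ = (6.626 × 10^-34 J·s) / (6.43 × 10^-23 kg·m/s)
λ = 1.03 × 10^-11 m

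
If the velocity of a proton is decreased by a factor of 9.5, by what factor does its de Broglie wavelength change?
The wavelength increases by a factor of 9.5.

From λ = h/(mv), the wavelength is inversely proportional to velocity:

λ ∝ 1/v

If v → v/9.5, then λ → 9.5λ

When velocity is decreased by a factor of 9.5, the wavelength increases by a factor of 9.5.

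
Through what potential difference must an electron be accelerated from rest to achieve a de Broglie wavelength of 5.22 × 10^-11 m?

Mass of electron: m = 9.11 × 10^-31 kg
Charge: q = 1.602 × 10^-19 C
552 V

From λ = h/√(2mqV), we solve for V:

λ² = h²/(2mqV)
V = h²/(2mqλ²)
V = (6.626 × 10^-34 J·s)² / (2 × 9.11 × 10^-31 kg × 1.602 × 10^-19 C × (5.22 × 10^-11 m)²)
V = 552 V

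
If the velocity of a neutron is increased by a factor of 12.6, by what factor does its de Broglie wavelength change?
The wavelength decreases by a factor of 12.6.

From λ = h/(mv), the wavelength is inversely proportional to velocity:

λ ∝ 1/v

If v → 12.6v, then λ → λ/12.6

When velocity is increased by a factor of 12.6, the wavelength decreases by a factor of 12.6.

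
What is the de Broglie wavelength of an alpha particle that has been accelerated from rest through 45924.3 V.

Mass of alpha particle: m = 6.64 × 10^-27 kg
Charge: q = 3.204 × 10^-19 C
4.74 × 10^-14 m

When a particle is accelerated through voltage V, it gains kinetic energy KE = qV.

The de Broglie wavelength is then λ = h/√(2mqV):

λ = h/√(2mqV)
λ = (6.626 × 10^-34 J·s) / √(2 × 6.64 × 10^-27 kg × 3.204 × 10^-19 C × 45924.3 V)
λ = 4.74 × 10^-14 m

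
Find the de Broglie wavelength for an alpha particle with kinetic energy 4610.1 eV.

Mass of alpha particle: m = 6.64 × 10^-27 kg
2.12 × 10^-13 m

Using λ = h/√(2mKE):

First convert KE to Joules: KE = 4610.1 eV = 7.386 × 10^-16 J

λ = h/√(2mKE)
λ = (6.626 × 10^-34 J·s) / √(2 × 6.64 × 10^-27 kg × 7.386 × 10^-16 J)
λ = 2.12 × 10^-13 m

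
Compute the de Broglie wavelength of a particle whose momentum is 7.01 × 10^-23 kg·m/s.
9.45 × 10^-12 m

Using the de Broglie relation λ = h/p:

λ = h/p
λ = (6.626 × 10^-34 J·s) / (7.01 × 10^-23 kg·m/s)
λ = 9.45 × 10^-12 m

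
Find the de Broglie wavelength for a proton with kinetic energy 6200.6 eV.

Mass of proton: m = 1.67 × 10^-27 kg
3.64 × 10^-13 m

Using λ = h/√(2mKE):

First convert KE to Joules: KE = 6200.6 eV = 9.934 × 10^-16 J

λ = h/√(2mKE)
λ = (6.626 × 10^-34 J·s) / √(2 × 1.67 × 10^-27 kg × 9.934 × 10^-16 J)
λ = 3.64 × 10^-13 m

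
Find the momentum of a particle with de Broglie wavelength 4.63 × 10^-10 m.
1.43 × 10^-24 kg·m/s

From the de Broglie relation λ = h/p, we solve for p:

p = h/λ
p = (6.626 × 10^-34 J·s) / (4.63 × 10^-10 m)
p = 1.43 × 10^-24 kg·m/s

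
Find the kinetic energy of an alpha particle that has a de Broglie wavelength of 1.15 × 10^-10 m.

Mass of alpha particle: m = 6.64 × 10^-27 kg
2.50 × 10^-21 J (or 0.0156 eV)

From λ = h/√(2mKE), we solve for KE:

λ² = h²/(2mKE)
KE = h²/(2mλ²)
KE = (6.626 × 10^-34 J·s)² / (2 × 6.64 × 10^-27 kg × (1.15 × 10^-10 m)²)
KE = 2.50 × 10^-21 J
KE = 0.0156 eV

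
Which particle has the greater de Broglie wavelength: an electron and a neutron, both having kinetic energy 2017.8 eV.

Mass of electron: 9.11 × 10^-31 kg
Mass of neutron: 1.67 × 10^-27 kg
The electron has the longer wavelength.

Using λ = h/√(2mKE):

For electron: λ₁ = h/√(2m₁KE) = 2.73 × 10^-11 m
For neutron: λ₂ = h/√(2m₂KE) = 6.38 × 10^-13 m

Since λ ∝ 1/√m at constant kinetic energy, the lighter particle has the longer wavelength.

The electron has the longer de Broglie wavelength.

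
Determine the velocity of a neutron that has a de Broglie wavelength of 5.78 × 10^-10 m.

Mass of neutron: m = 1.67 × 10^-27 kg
6.86 × 10^2 m/s

From the de Broglie relation λ = h/(mv), we solve for v:

v = h/(mλ)
v = (6.626 × 10^-34 J·s) / (1.67 × 10^-27 kg × 5.78 × 10^-10 m)
v = 6.86 × 10^2 m/s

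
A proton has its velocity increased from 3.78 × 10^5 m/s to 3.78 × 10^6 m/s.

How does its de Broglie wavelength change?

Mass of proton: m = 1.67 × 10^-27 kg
The wavelength decreases by a factor of 10.

Using λ = h/(mv):

Initial wavelength: λ₁ = h/(mv₁) = 1.05 × 10^-12 m
Final wavelength: λ₂ = h/(mv₂) = 1.05 × 10^-13 m

Since λ ∝ 1/v, when velocity increases by a factor of 10, the wavelength decreases by a factor of 10.

λ₂/λ₁ = v₁/v₂ = 1/10

The wavelength decreases by a factor of 10.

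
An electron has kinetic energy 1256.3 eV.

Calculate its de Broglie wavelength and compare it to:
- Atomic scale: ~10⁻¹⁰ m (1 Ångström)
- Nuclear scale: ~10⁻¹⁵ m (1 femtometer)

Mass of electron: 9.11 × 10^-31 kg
λ = 3.46 × 10^-11 m, which is between nuclear and atomic scales.

Using λ = h/√(2mKE):

KE = 1256.3 eV = 2.013 × 10^-16 J

λ = h/√(2mKE)
λ = (6.626 × 10^-34 J·s) / √(2 × 9.11 × 10^-31 kg × 2.013 × 10^-16 J)
λ = 3.46 × 10^-11 m

Comparison:
- Atomic scale (10⁻¹⁰ m): λ is 0.35× this size
- Nuclear scale (10⁻¹⁵ m): λ is 3.5e+04× this size

The wavelength is between nuclear and atomic scales.

This wavelength is appropriate for probing atomic structure but too large for nuclear physics experiments.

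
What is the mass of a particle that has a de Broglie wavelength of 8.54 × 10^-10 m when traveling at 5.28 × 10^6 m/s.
1.47 × 10^-31 kg

From the de Broglie relation λ = h/(mv), we solve for m:

m = h/(λv)
m = (6.626 × 10^-34 J·s) / (8.54 × 10^-10 m × 5.28 × 10^6 m/s)
m = 1.47 × 10^-31 kg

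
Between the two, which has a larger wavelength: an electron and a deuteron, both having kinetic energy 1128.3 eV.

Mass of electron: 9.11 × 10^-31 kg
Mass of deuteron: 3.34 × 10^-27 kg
The electron has the longer wavelength.

Using λ = h/√(2mKE):

For electron: λ₁ = h/√(2m₁KE) = 3.65 × 10^-11 m
For deuteron: λ₂ = h/√(2m₂KE) = 6.03 × 10^-13 m

Since λ ∝ 1/√m at constant kinetic energy, the lighter particle has the longer wavelength.

The electron has the longer de Broglie wavelength.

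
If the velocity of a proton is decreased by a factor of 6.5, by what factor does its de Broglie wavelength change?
The wavelength increases by a factor of 6.5.

From λ = h/(mv), the wavelength is inversely proportional to velocity:

λ ∝ 1/v

If v → v/6.5, then λ → 6.5λ

When velocity is decreased by a factor of 6.5, the wavelength increases by a factor of 6.5.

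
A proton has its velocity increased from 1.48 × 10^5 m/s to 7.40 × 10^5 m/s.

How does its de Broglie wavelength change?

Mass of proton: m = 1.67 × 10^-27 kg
The wavelength decreases by a factor of 5.

Using λ = h/(mv):

Initial wavelength: λ₁ = h/(mv₁) = 2.68 × 10^-12 m
Final wavelength: λ₂ = h/(mv₂) = 5.36 × 10^-13 m

Since λ ∝ 1/v, when velocity increases by a factor of 5, the wavelength decreases by a factor of 5.

λ₂/λ₁ = v₁/v₂ = 1/5

The wavelength decreases by a factor of 5.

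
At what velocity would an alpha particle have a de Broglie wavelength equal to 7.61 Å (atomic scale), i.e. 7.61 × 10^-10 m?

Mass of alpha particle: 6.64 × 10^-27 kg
1.31 × 10^2 m/s

From λ = h/(mv), solve for v:

v = h/(mλ)
v = (6.626 × 10^-34 J·s) / (6.64 × 10^-27 kg × 7.61 × 10^-10 m)
v = 1.31 × 10^2 m/s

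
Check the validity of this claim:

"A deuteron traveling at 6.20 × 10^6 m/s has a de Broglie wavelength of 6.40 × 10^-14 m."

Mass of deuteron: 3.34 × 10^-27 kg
False

The claim is incorrect.

Using λ = h/(mv):
λ = (6.626 × 10^-34 J·s) / (3.34 × 10^-27 kg × 6.20 × 10^6 m/s)
λ = 3.20 × 10^-14 m

The actual wavelength differs from the claimed 6.40 × 10^-14 m.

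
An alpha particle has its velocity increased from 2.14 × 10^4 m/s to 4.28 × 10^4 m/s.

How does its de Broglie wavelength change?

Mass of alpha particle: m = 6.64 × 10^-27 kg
The wavelength decreases by a factor of 2.

Using λ = h/(mv):

Initial wavelength: λ₁ = h/(mv₁) = 4.66 × 10^-12 m
Final wavelength: λ₂ = h/(mv₂) = 2.33 × 10^-12 m

Since λ ∝ 1/v, when velocity increases by a factor of 2, the wavelength decreases by a factor of 2.

λ₂/λ₁ = v₁/v₂ = 1/2

The wavelength decreases by a factor of 2.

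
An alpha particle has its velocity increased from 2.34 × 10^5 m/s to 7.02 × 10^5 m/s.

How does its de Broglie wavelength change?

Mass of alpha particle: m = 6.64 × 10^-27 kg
The wavelength decreases by a factor of 3.

Using λ = h/(mv):

Initial wavelength: λ₁ = h/(mv₁) = 4.26 × 10^-13 m
Final wavelength: λ₂ = h/(mv₂) = 1.42 × 10^-13 m

Since λ ∝ 1/v, when velocity increases by a factor of 3, the wavelength decreases by a factor of 3.

λ₂/λ₁ = v₁/v₂ = 1/3

The wavelength decreases by a factor of 3.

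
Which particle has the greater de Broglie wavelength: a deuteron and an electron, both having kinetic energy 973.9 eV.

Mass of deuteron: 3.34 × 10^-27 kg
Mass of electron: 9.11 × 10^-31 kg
The electron has the longer wavelength.

Using λ = h/√(2mKE):

For deuteron: λ₁ = h/√(2m₁KE) = 6.49 × 10^-13 m
For electron: λ₂ = h/√(2m₂KE) = 3.93 × 10^-11 m

Since λ ∝ 1/√m at constant kinetic energy, the lighter particle has the longer wavelength.

The electron has the longer de Broglie wavelength.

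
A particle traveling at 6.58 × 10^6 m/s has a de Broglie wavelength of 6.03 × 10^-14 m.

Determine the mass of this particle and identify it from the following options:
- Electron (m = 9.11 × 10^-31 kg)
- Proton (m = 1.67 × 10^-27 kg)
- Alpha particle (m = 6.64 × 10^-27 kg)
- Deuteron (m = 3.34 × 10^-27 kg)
The particle is a proton.

From λ = h/(mv), solve for mass:

m = h/(λv)
m = (6.626 × 10^-34 J·s) / (6.03 × 10^-14 m × 6.58 × 10^6 m/s)
m = 1.67 × 10^-27 kg

Comparing with the listed masses, this is closest to a proton.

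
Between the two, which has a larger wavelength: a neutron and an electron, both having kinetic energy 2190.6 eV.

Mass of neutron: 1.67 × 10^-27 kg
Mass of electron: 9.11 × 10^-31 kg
The electron has the longer wavelength.

Using λ = h/√(2mKE):

For neutron: λ₁ = h/√(2m₁KE) = 6.12 × 10^-13 m
For electron: λ₂ = h/√(2m₂KE) = 2.62 × 10^-11 m

Since λ ∝ 1/√m at constant kinetic energy, the lighter particle has the longer wavelength.

The electron has the longer de Broglie wavelength.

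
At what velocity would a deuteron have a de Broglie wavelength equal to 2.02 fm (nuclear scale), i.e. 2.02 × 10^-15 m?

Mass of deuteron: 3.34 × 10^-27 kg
9.82 × 10^7 m/s

From λ = h/(mv), solve for v:

v = h/(mλ)
v = (6.626 × 10^-34 J·s) / (3.34 × 10^-27 kg × 2.02 × 10^-15 m)
v = 9.82 × 10^7 m/s

Note: This velocity is 32.8% of the speed of light, so relativistic corrections would be needed for a more accurate calculation.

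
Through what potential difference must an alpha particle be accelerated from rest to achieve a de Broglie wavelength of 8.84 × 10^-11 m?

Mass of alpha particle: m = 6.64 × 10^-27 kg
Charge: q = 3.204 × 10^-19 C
1.32 × 10^-2 V

From λ = h/√(2mqV), we solve for V:

λ² = h²/(2mqV)
V = h²/(2mqλ²)
V = (6.626 × 10^-34 J·s)² / (2 × 6.64 × 10^-27 kg × 3.204 × 10^-19 C × (8.84 × 10^-11 m)²)
V = 1.32 × 10^-2 V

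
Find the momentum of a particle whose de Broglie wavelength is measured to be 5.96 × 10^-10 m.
1.11 × 10^-24 kg·m/s

From the de Broglie relation λ = h/p, we solve for p:

p = h/λ
p = (6.626 × 10^-34 J·s) / (5.96 × 10^-10 m)
p = 1.11 × 10^-24 kg·m/s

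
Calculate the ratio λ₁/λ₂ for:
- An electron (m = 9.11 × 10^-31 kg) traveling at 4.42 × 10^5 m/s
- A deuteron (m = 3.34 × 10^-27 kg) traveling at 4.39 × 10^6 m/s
λ₁/λ₂ = 3.64 × 10^4

Using λ = h/(mv):

λ₁ = h/(m₁v₁) = 1.65 × 10^-9 m
λ₂ = h/(m₂v₂) = 4.52 × 10^-14 m

Ratio λ₁/λ₂ = (m₂v₂)/(m₁v₁)
         = (3.34 × 10^-27 kg × 4.39 × 10^6 m/s) / (9.11 × 10^-31 kg × 4.42 × 10^5 m/s)
         = 3.64 × 10^4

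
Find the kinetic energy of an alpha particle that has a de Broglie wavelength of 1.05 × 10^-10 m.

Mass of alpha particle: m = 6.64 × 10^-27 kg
3.00 × 10^-21 J (or 0.0187 eV)

From λ = h/√(2mKE), we solve for KE:

λ² = h²/(2mKE)
KE = h²/(2mλ²)
KE = (6.626 × 10^-34 J·s)² / (2 × 6.64 × 10^-27 kg × (1.05 × 10^-10 m)²)
KE = 3.00 × 10^-21 J
KE = 0.0187 eV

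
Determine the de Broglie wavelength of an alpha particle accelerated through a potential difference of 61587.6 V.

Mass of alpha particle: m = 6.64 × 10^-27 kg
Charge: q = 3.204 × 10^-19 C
4.09 × 10^-14 m

When a particle is accelerated through voltage V, it gains kinetic energy KE = qV.

The de Broglie wavelength is then λ = h/√(2mqV):

λ = h/√(2mqV)
λ = (6.626 × 10^-34 J·s) / √(2 × 6.64 × 10^-27 kg × 3.204 × 10^-19 C × 61587.6 V)
λ = 4.09 × 10^-14 m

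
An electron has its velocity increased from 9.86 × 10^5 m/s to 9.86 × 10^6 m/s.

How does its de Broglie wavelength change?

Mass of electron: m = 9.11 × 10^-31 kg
The wavelength decreases by a factor of 10.

Using λ = h/(mv):

Initial wavelength: λ₁ = h/(mv₁) = 7.38 × 10^-10 m
Final wavelength: λ₂ = h/(mv₂) = 7.38 × 10^-11 m

Since λ ∝ 1/v, when velocity increases by a factor of 10, the wavelength decreases by a factor of 10.

λ₂/λ₁ = v₁/v₂ = 1/10

The wavelength decreases by a factor of 10.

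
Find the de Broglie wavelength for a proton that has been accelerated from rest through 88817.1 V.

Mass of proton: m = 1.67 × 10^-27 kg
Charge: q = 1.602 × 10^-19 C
9.61 × 10^-14 m

When a particle is accelerated through voltage V, it gains kinetic energy KE = qV.

The de Broglie wavelength is then λ = h/√(2mqV):

λ = h/√(2mqV)
λ = (6.626 × 10^-34 J·s) / √(2 × 1.67 × 10^-27 kg × 1.602 × 10^-19 C × 88817.1 V)
λ = 9.61 × 10^-14 m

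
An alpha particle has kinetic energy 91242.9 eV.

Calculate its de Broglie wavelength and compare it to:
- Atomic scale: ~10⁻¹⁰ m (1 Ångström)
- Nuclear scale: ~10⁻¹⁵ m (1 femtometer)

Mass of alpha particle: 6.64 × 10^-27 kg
λ = 4.76 × 10^-14 m, which is between nuclear and atomic scales.

Using λ = h/√(2mKE):

KE = 91242.9 eV = 1.462 × 10^-14 J

λ = h/√(2mKE)
λ = (6.626 × 10^-34 J·s) / √(2 × 6.64 × 10^-27 kg × 1.462 × 10^-14 J)
λ = 4.76 × 10^-14 m

Comparison:
- Atomic scale (10⁻¹⁰ m): λ is 0.00048× this size
- Nuclear scale (10⁻¹⁵ m): λ is 48× this size

The wavelength is between nuclear and atomic scales.

This wavelength is appropriate for probing atomic structure but too large for nuclear physics experiments.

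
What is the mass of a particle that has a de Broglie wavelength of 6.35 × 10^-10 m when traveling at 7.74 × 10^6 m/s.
1.35 × 10^-31 kg

From the de Broglie relation λ = h/(mv), we solve for m:

m = h/(λv)
m = (6.626 × 10^-34 J·s) / (6.35 × 10^-10 m × 7.74 × 10^6 m/s)
m = 1.35 × 10^-31 kg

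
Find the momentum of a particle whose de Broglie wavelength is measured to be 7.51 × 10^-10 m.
8.82 × 10^-25 kg·m/s

From the de Broglie relation λ = h/p, we solve for p:

p = h/λ
p = (6.626 × 10^-34 J·s) / (7.51 × 10^-10 m)
p = 8.82 × 10^-25 kg·m/s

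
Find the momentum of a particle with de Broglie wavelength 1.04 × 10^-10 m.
6.37 × 10^-24 kg·m/s

From the de Broglie relation λ = h/p, we solve for p:

p = h/λ
p = (6.626 × 10^-34 J·s) / (1.04 × 10^-10 m)
p = 6.37 × 10^-24 kg·m/s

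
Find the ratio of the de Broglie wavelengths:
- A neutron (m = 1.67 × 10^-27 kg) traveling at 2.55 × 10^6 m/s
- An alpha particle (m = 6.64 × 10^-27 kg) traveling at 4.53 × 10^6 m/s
λ₁/λ₂ = 7.06

Using λ = h/(mv):

λ₁ = h/(m₁v₁) = 1.56 × 10^-13 m
λ₂ = h/(m₂v₂) = 2.20 × 10^-14 m

Ratio λ₁/λ₂ = (m₂v₂)/(m₁v₁)
         = (6.64 × 10^-27 kg × 4.53 × 10^6 m/s) / (1.67 × 10^-27 kg × 2.55 × 10^6 m/s)
         = 7.06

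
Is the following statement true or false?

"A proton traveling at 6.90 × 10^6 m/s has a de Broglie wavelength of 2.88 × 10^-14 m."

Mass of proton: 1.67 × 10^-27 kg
False

The claim is incorrect.

Using λ = h/(mv):
λ = (6.626 × 10^-34 J·s) / (1.67 × 10^-27 kg × 6.90 × 10^6 m/s)
λ = 5.75 × 10^-14 m

The actual wavelength differs from the claimed 2.88 × 10^-14 m.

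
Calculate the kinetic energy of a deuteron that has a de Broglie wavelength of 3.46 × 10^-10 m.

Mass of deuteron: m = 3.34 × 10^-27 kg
5.49 × 10^-22 J (or 3.43 × 10^-3 eV)

From λ = h/√(2mKE), we solve for KE:

λ² = h²/(2mKE)
KE = h²/(2mλ²)
KE = (6.626 × 10^-34 J·s)² / (2 × 3.34 × 10^-27 kg × (3.46 × 10^-10 m)²)
KE = 5.49 × 10^-22 J
KE = 3.43 × 10^-3 eV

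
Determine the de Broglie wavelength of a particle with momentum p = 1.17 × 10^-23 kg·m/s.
5.66 × 10^-11 m

Using the de Broglie relation λ = h/p:

λ = h/p
λ = (6.626 × 10^-34 J·s) / (1.17 × 10^-23 kg·m/s)
λ = 5.66 × 10^-11 m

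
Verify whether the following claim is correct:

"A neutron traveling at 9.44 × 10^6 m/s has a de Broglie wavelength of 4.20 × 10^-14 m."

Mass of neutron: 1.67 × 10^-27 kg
True

The claim is correct.

Using λ = h/(mv):
λ = (6.626 × 10^-34 J·s) / (1.67 × 10^-27 kg × 9.44 × 10^6 m/s)
λ = 4.20 × 10^-14 m

This matches the claimed value.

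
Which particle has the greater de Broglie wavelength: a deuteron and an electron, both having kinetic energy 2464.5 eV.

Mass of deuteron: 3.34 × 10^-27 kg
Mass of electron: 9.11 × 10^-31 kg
The electron has the longer wavelength.

Using λ = h/√(2mKE):

For deuteron: λ₁ = h/√(2m₁KE) = 4.08 × 10^-13 m
For electron: λ₂ = h/√(2m₂KE) = 2.47 × 10^-11 m

Since λ ∝ 1/√m at constant kinetic energy, the lighter particle has the longer wavelength.

The electron has the longer de Broglie wavelength.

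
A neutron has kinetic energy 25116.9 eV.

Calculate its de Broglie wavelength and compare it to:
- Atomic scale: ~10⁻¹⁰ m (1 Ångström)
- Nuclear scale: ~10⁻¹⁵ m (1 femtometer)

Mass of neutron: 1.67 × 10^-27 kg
λ = 1.81 × 10^-13 m, which is between nuclear and atomic scales.

Using λ = h/√(2mKE):

KE = 25116.9 eV = 4.024 × 10^-15 J

λ = h/√(2mKE)
λ = (6.626 × 10^-34 J·s) / √(2 × 1.67 × 10^-27 kg × 4.024 × 10^-15 J)
λ = 1.81 × 10^-13 m

Comparison:
- Atomic scale (10⁻¹⁰ m): λ is 0.0018× this size
- Nuclear scale (10⁻¹⁵ m): λ is 1.8e+02× this size

The wavelength is between nuclear and atomic scales.

This wavelength is appropriate for probing atomic structure but too large for nuclear physics experiments.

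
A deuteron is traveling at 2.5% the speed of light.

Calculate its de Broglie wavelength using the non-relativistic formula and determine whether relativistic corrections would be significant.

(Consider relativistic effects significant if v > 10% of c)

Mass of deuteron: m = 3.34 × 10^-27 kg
No, relativistic corrections are not needed.

Using the non-relativistic de Broglie formula λ = h/(mv):

v = 2.5% × c = 7.495 × 10^6 m/s

λ = h/(mv)
λ = (6.626 × 10^-34 J·s) / (3.34 × 10^-27 kg × 7.495 × 10^6 m/s)
λ = 2.65 × 10^-14 m

Since v = 2.5% of c < 10% of c, relativistic corrections are NOT significant and this non-relativistic result is a good approximation.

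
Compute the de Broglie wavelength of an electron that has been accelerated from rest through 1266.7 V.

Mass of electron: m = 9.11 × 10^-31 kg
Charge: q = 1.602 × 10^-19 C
3.45 × 10^-11 m

When a particle is accelerated through voltage V, it gains kinetic energy KE = qV.

The de Broglie wavelength is then λ = h/√(2mqV):

λ = h/√(2mqV)
λ = (6.626 × 10^-34 J·s) / √(2 × 9.11 × 10^-31 kg × 1.602 × 10^-19 C × 1266.7 V)
λ = 3.45 × 10^-11 m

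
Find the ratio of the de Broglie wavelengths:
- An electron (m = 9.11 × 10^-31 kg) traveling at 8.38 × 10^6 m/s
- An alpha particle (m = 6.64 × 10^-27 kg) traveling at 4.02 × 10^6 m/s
λ₁/λ₂ = 3.50 × 10^3

Using λ = h/(mv):

λ₁ = h/(m₁v₁) = 8.68 × 10^-11 m
λ₂ = h/(m₂v₂) = 2.48 × 10^-14 m

Ratio λ₁/λ₂ = (m₂v₂)/(m₁v₁)
         = (6.64 × 10^-27 kg × 4.02 × 10^6 m/s) / (9.11 × 10^-31 kg × 8.38 × 10^6 m/s)
         = 3.50 × 10^3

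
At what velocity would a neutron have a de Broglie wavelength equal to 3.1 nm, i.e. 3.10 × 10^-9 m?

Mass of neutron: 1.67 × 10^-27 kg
1.28 × 10^2 m/s

From λ = h/(mv), solve for v:

v = h/(mλ)
v = (6.626 × 10^-34 J·s) / (1.67 × 10^-27 kg × 3.10 × 10^-9 m)
v = 1.28 × 10^2 m/s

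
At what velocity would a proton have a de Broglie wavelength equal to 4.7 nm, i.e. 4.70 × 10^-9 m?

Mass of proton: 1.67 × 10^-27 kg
8.44 × 10^1 m/s

From λ = h/(mv), solve for v:

v = h/(mλ)
v = (6.626 × 10^-34 J·s) / (1.67 × 10^-27 kg × 4.70 × 10^-9 m)
v = 8.44 × 10^1 m/s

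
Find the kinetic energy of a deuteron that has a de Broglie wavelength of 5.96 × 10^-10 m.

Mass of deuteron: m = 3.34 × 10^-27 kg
1.85 × 10^-22 J (or 1.15 × 10^-3 eV)

From λ = h/√(2mKE), we solve for KE:

λ² = h²/(2mKE)
KE = h²/(2mλ²)
KE = (6.626 × 10^-34 J·s)² / (2 × 3.34 × 10^-27 kg × (5.96 × 10^-10 m)²)
KE = 1.85 × 10^-22 J
KE = 1.15 × 10^-3 eV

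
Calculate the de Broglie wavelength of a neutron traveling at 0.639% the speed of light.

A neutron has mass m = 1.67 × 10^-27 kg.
2.07 × 10^-13 m

Using the de Broglie relation λ = h/(mv):

v = 0.639% × c = 1.916 × 10^6 m/s

λ = h/(mv)
λ = (6.626 × 10^-34 J·s) / (1.67 × 10^-27 kg × 1.916 × 10^6 m/s)
λ = 2.07 × 10^-13 m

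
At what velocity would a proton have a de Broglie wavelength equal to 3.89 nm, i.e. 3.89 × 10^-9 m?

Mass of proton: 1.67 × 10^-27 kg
1.02 × 10^2 m/s

From λ = h/(mv), solve for v:

v = h/(mλ)
v = (6.626 × 10^-34 J·s) / (1.67 × 10^-27 kg × 3.89 × 10^-9 m)
v = 1.02 × 10^2 m/s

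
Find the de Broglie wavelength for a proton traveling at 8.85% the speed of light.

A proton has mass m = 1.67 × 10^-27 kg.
1.50 × 10^-14 m

Using the de Broglie relation λ = h/(mv):

v = 8.85% × c = 2.653 × 10^7 m/s

λ = h/(mv)
λ = (6.626 × 10^-34 J·s) / (1.67 × 10^-27 kg × 2.653 × 10^7 m/s)
λ = 1.50 × 10^-14 m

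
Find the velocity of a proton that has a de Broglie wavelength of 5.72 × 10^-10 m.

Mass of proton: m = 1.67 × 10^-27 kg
6.94 × 10^2 m/s

From the de Broglie relation λ = h/(mv), we solve for v:

v = h/(mλ)
v = (6.626 × 10^-34 J·s) / (1.67 × 10^-27 kg × 5.72 × 10^-10 m)
v = 6.94 × 10^2 m/s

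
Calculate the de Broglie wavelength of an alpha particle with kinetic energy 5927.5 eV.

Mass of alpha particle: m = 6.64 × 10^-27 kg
1.87 × 10^-13 m

Using λ = h/√(2mKE):

First convert KE to Joules: KE = 5927.5 eV = 9.497 × 10^-16 J

λ = h/√(2mKE)
λ = (6.626 × 10^-34 J·s) / √(2 × 6.64 × 10^-27 kg × 9.497 × 10^-16 J)
λ = 1.87 × 10^-13 m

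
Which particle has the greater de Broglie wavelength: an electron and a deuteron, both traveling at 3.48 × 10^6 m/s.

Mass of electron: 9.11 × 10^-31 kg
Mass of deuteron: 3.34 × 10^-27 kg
The electron has the longer wavelength.

Using λ = h/(mv), since both particles have the same velocity, the wavelength depends only on mass.

For electron: λ₁ = h/(m₁v) = 2.09 × 10^-10 m
For deuteron: λ₂ = h/(m₂v) = 5.70 × 10^-14 m

Since λ ∝ 1/m at constant velocity, the lighter particle has the longer wavelength.

The electron has the longer de Broglie wavelength.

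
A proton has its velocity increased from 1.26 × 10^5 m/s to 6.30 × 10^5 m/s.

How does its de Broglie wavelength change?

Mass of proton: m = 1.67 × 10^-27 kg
The wavelength decreases by a factor of 5.

Using λ = h/(mv):

Initial wavelength: λ₁ = h/(mv₁) = 3.15 × 10^-12 m
Final wavelength: λ₂ = h/(mv₂) = 6.30 × 10^-13 m

Since λ ∝ 1/v, when velocity increases by a factor of 5, the wavelength decreases by a factor of 5.

λ₂/λ₁ = v₁/v₂ = 1/5

The wavelength decreases by a factor of 5.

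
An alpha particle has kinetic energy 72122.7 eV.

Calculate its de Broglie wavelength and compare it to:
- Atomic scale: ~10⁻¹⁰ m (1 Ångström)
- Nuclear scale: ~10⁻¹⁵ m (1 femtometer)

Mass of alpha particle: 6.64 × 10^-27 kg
λ = 5.35 × 10^-14 m, which is between nuclear and atomic scales.

Using λ = h/√(2mKE):

KE = 72122.7 eV = 1.156 × 10^-14 J

λ = h/√(2mKE)
λ = (6.626 × 10^-34 J·s) / √(2 × 6.64 × 10^-27 kg × 1.156 × 10^-14 J)
λ = 5.35 × 10^-14 m

Comparison:
- Atomic scale (10⁻¹⁰ m): λ is 0.00053× this size
- Nuclear scale (10⁻¹⁵ m): λ is 53× this size

The wavelength is between nuclear and atomic scales.

This wavelength is appropriate for probing atomic structure but too large for nuclear physics experiments.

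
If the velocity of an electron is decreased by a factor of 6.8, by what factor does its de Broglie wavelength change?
The wavelength increases by a factor of 6.8.

From λ = h/(mv), the wavelength is inversely proportional to velocity:

λ ∝ 1/v

If v → v/6.8, then λ → 6.8λ

When velocity is decreased by a factor of 6.8, the wavelength increases by a factor of 6.8.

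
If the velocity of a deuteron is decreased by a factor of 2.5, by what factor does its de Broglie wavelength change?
The wavelength increases by a factor of 2.5.

From λ = h/(mv), the wavelength is inversely proportional to velocity:

λ ∝ 1/v

If v → v/2.5, then λ → 2.5λ

When velocity is decreased by a factor of 2.5, the wavelength increases by a factor of 2.5.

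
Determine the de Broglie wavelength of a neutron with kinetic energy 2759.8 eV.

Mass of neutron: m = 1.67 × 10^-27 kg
5.45 × 10^-13 m

Using λ = h/√(2mKE):

First convert KE to Joules: KE = 2759.8 eV = 4.422 × 10^-16 J

λ = h/√(2mKE)
λ = (6.626 × 10^-34 J·s) / √(2 × 1.67 × 10^-27 kg × 4.422 × 10^-16 J)
λ = 5.45 × 10^-13 m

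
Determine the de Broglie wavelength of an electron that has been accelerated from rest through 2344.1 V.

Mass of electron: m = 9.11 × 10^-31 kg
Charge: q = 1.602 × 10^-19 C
2.53 × 10^-11 m

When a particle is accelerated through voltage V, it gains kinetic energy KE = qV.

The de Broglie wavelength is then λ = h/√(2mqV):

λ = h/√(2mqV)
λ = (6.626 × 10^-34 J·s) / √(2 × 9.11 × 10^-31 kg × 1.602 × 10^-19 C × 2344.1 V)
λ = 2.53 × 10^-11 m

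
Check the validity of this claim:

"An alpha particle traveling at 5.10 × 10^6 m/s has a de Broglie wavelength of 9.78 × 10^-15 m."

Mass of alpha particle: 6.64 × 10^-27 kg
False

The claim is incorrect.

Using λ = h/(mv):
λ = (6.626 × 10^-34 J·s) / (6.64 × 10^-27 kg × 5.10 × 10^6 m/s)
λ = 1.96 × 10^-14 m

The actual wavelength differs from the claimed 9.78 × 10^-15 m.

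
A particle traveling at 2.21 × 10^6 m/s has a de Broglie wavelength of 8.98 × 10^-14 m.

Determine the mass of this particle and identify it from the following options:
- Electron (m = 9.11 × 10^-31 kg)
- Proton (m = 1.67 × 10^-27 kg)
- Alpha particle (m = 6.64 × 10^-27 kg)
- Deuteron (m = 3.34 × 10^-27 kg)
The particle is a deuteron.

From λ = h/(mv), solve for mass:

m = h/(λv)
m = (6.626 × 10^-34 J·s) / (8.98 × 10^-14 m × 2.21 × 10^6 m/s)
m = 3.34 × 10^-27 kg

Comparing with the listed masses, this is closest to a deuteron.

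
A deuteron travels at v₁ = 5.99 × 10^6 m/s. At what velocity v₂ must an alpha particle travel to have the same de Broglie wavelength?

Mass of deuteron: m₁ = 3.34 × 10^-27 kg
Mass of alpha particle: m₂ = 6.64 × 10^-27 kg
v₂ = 3.01 × 10^6 m/s

For equal de Broglie wavelengths: λ₁ = λ₂

h/(m₁v₁) = h/(m₂v₂)
m₁v₁ = m₂v₂
v₂ = v₁ · (m₁/m₂)

v₂ = 5.99 × 10^6 m/s × (3.34 × 10^-27 kg / 6.64 × 10^-27 kg)
v₂ = 3.01 × 10^6 m/s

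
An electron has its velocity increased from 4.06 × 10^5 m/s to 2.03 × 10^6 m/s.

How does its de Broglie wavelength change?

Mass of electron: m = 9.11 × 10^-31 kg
The wavelength decreases by a factor of 5.

Using λ = h/(mv):

Initial wavelength: λ₁ = h/(mv₁) = 1.79 × 10^-9 m
Final wavelength: λ₂ = h/(mv₂) = 3.58 × 10^-10 m

Since λ ∝ 1/v, when velocity increases by a factor of 5, the wavelength decreases by a factor of 5.

λ₂/λ₁ = v₁/v₂ = 1/5

The wavelength decreases by a factor of 5.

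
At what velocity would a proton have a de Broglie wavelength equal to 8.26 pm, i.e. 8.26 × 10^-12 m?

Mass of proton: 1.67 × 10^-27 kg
4.80 × 10^4 m/s

From λ = h/(mv), solve for v:

v = h/(mλ)
v = (6.626 × 10^-34 J·s) / (1.67 × 10^-27 kg × 8.26 × 10^-12 m)
v = 4.80 × 10^4 m/s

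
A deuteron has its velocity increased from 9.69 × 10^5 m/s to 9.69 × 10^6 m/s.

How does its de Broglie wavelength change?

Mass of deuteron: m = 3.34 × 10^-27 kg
The wavelength decreases by a factor of 10.

Using λ = h/(mv):

Initial wavelength: λ₁ = h/(mv₁) = 2.05 × 10^-13 m
Final wavelength: λ₂ = h/(mv₂) = 2.05 × 10^-14 m

Since λ ∝ 1/v, when velocity increases by a factor of 10, the wavelength decreases by a factor of 10.

λ₂/λ₁ = v₁/v₂ = 1/10

The wavelength decreases by a factor of 10.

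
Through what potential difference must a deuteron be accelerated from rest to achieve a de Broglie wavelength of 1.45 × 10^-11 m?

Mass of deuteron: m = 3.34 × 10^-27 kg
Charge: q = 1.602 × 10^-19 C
1.95 V

From λ = h/√(2mqV), we solve for V:

λ² = h²/(2mqV)
V = h²/(2mqλ²)
V = (6.626 × 10^-34 J·s)² / (2 × 3.34 × 10^-27 kg × 1.602 × 10^-19 C × (1.45 × 10^-11 m)²)
V = 1.95 V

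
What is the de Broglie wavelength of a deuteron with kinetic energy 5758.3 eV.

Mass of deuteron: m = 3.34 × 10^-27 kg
2.67 × 10^-13 m

Using λ = h/√(2mKE):

First convert KE to Joules: KE = 5758.3 eV = 9.226 × 10^-16 J

λ = h/√(2mKE)
λ = (6.626 × 10^-34 J·s) / √(2 × 3.34 × 10^-27 kg × 9.226 × 10^-16 J)
λ = 2.67 × 10^-13 m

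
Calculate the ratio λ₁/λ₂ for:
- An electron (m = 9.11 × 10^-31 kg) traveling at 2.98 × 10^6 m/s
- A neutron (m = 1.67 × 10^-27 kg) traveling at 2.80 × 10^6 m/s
λ₁/λ₂ = 1.72 × 10^3

Using λ = h/(mv):

λ₁ = h/(m₁v₁) = 2.44 × 10^-10 m
λ₂ = h/(m₂v₂) = 1.42 × 10^-13 m

Ratio λ₁/λ₂ = (m₂v₂)/(m₁v₁)
         = (1.67 × 10^-27 kg × 2.80 × 10^6 m/s) / (9.11 × 10^-31 kg × 2.98 × 10^6 m/s)
         = 1.72 × 10^3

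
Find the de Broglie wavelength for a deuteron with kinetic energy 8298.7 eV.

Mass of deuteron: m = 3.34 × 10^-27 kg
2.22 × 10^-13 m

Using λ = h/√(2mKE):

First convert KE to Joules: KE = 8298.7 eV = 1.330 × 10^-15 J

λ = h/√(2mKE)
λ = (6.626 × 10^-34 J·s) / √(2 × 3.34 × 10^-27 kg × 1.330 × 10^-15 J)
λ = 2.22 × 10^-13 m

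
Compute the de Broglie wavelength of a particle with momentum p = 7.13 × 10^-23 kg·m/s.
9.29 × 10^-12 m

Using the de Broglie relation λ = h/p:

λ = h/p
λ = (6.626 × 10^-34 J·s) / (7.13 × 10^-23 kg·m/s)
λ = 9.29 × 10^-12 m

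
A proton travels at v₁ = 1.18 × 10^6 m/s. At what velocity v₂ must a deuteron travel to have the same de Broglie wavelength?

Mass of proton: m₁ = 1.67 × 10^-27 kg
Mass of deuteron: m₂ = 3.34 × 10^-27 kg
v₂ = 5.90 × 10^5 m/s

For equal de Broglie wavelengths: λ₁ = λ₂

h/(m₁v₁) = h/(m₂v₂)
m₁v₁ = m₂v₂
v₂ = v₁ · (m₁/m₂)

v₂ = 1.18 × 10^6 m/s × (1.67 × 10^-27 kg / 3.34 × 10^-27 kg)
v₂ = 5.90 × 10^5 m/s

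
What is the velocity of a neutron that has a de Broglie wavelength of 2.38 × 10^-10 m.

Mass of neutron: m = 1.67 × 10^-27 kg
1.67 × 10^3 m/s

From the de Broglie relation λ = h/(mv), we solve for v:

v = h/(mλ)
v = (6.626 × 10^-34 J·s) / (1.67 × 10^-27 kg × 2.38 × 10^-10 m)
v = 1.67 × 10^3 m/s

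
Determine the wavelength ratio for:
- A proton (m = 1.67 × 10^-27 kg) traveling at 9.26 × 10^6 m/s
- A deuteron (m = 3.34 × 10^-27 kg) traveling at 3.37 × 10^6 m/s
λ₁/λ₂ = 0.728

Using λ = h/(mv):

λ₁ = h/(m₁v₁) = 4.28 × 10^-14 m
λ₂ = h/(m₂v₂) = 5.89 × 10^-14 m

Ratio λ₁/λ₂ = (m₂v₂)/(m₁v₁)
         = (3.34 × 10^-27 kg × 3.37 × 10^6 m/s) / (1.67 × 10^-27 kg × 9.26 × 10^6 m/s)
         = 0.728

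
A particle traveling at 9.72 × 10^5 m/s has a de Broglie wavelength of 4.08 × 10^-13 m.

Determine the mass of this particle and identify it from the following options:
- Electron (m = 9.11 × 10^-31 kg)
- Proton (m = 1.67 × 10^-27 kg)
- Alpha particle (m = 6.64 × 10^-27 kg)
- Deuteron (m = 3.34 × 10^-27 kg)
The particle is a proton.

From λ = h/(mv), solve for mass:

m = h/(λv)
m = (6.626 × 10^-34 J·s) / (4.08 × 10^-13 m × 9.72 × 10^5 m/s)
m = 1.67 × 10^-27 kg

Comparing with the listed masses, this is closest to a proton.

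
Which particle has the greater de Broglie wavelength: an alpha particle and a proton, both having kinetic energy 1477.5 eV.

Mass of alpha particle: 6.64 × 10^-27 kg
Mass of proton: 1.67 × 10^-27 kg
The proton has the longer wavelength.

Using λ = h/√(2mKE):

For alpha particle: λ₁ = h/√(2m₁KE) = 3.74 × 10^-13 m
For proton: λ₂ = h/√(2m₂KE) = 7.45 × 10^-13 m

Since λ ∝ 1/√m at constant kinetic energy, the lighter particle has the longer wavelength.

The proton has the longer de Broglie wavelength.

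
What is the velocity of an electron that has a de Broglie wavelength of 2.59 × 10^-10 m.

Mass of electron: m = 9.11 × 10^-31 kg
2.81 × 10^6 m/s

From the de Broglie relation λ = h/(mv), we solve for v:

v = h/(mλ)
v = (6.626 × 10^-34 J·s) / (9.11 × 10^-31 kg × 2.59 × 10^-10 m)
v = 2.81 × 10^6 m/s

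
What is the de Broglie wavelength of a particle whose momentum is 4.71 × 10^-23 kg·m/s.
1.41 × 10^-11 m

Using the de Broglie relation λ = h/p:

λ = h/p
λ = (6.626 × 10^-34 J·s) / (4.71 × 10^-23 kg·m/s)
λ = 1.41 × 10^-11 m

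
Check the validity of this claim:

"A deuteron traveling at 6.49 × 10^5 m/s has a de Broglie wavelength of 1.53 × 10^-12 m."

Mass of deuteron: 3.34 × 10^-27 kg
False

The claim is incorrect.

Using λ = h/(mv):
λ = (6.626 × 10^-34 J·s) / (3.34 × 10^-27 kg × 6.49 × 10^5 m/s)
λ = 3.06 × 10^-13 m

The actual wavelength differs from the claimed 1.53 × 10^-12 m.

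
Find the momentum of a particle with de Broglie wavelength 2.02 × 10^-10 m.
3.28 × 10^-24 kg·m/s

From the de Broglie relation λ = h/p, we solve for p:

p = h/λ
p = (6.626 × 10^-34 J·s) / (2.02 × 10^-10 m)
p = 3.28 × 10^-24 kg·m/s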